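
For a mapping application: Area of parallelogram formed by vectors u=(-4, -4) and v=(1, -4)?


|u x v| = |(-4)*(-4) - (-4)*1|
= |16 - (-4)| = 20

20


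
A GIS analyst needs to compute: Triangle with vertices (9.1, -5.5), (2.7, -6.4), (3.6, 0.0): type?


Side lengths squared: AB^2=41.77, BC^2=41.77, CA^2=60.5
Sorted: [41.77, 41.77, 60.5]
By sides: Isosceles, By angles: Acute

Isosceles, Acute


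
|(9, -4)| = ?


|u| = sqrt(9^2 + (-4)^2) = sqrt(97) = 9.8489

9.8489


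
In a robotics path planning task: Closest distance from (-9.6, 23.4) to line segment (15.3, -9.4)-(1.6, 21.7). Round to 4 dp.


Project P onto AB: t = 1 (clamped to [0,1])
Closest point on segment: (1.6, 21.7)
Distance: 11.3283

11.3283


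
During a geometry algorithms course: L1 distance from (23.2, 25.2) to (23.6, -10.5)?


|23.2-23.6| + |25.2-(-10.5)| = 0.4 + 35.7 = 36.1

36.1


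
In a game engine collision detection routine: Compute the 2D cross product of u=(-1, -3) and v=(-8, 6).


u x v = u_x*v_y - u_y*v_x = (-1)*6 - (-3)*(-8)
= (-6) - 24 = -30

-30


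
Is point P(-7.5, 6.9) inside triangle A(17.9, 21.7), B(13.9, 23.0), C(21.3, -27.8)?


Cross products: AB x AP = 92.22, BC x BP = -1206.26, CA x CP = 1307.62
All same sign? no

No, outside


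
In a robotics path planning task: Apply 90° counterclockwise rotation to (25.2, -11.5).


90° CCW: (x,y) -> (-y, x)
(25.2,-11.5) -> (11.5, 25.2)

(11.5, 25.2)


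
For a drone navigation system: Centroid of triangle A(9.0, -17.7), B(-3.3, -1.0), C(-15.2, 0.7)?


Centroid = ((x_A+x_B+x_C)/3, (y_A+y_B+y_C)/3)
= ((9+(-3.3)+(-15.2))/3, ((-17.7)+(-1)+0.7)/3)
= (-3.1667, -6)

(-3.1667, -6)


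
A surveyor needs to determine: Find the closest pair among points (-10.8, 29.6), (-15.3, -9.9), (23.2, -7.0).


d(P0,P1) = 39.7555, d(P0,P2) = 49.9556, d(P1,P2) = 38.6091
Closest: P1 and P2

Closest pair: (-15.3, -9.9) and (23.2, -7.0), distance = 38.6091


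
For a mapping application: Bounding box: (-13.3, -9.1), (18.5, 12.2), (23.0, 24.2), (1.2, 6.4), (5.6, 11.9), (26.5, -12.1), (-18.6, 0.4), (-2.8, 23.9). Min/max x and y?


x range: [-18.6, 26.5]
y range: [-12.1, 24.2]
Bounding box: (-18.6,-12.1) to (26.5,24.2)

(-18.6,-12.1) to (26.5,24.2)


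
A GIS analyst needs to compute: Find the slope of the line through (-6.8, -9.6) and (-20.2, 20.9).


slope = (y2-y1)/(x2-x1) = (20.9-(-9.6))/((-20.2)-(-6.8)) = 30.5/(-13.4) = -2.2761

-2.2761


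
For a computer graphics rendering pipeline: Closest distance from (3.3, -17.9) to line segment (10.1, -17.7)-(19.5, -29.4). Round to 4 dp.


Project P onto AB: t = 0 (clamped to [0,1])
Closest point on segment: (10.1, -17.7)
Distance: 6.8029

6.8029


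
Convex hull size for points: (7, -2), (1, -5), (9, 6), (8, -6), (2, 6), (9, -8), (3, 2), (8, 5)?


Convex hull vertices (CCW): (1, -5), (9, -8), (9, 6), (2, 6)
Count = 4

4


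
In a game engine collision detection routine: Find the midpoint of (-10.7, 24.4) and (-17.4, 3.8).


M = (((-10.7)+(-17.4))/2, (24.4+3.8)/2)
= (-14.05, 14.1)

(-14.05, 14.1)


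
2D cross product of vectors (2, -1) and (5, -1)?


u x v = u_x*v_y - u_y*v_x = 2*(-1) - (-1)*5
= (-2) - (-5) = 3

3


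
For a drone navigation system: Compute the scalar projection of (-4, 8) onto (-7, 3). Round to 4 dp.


u.v = 52, |v| = sqrt(58) = 7.6158
Scalar projection = u.v / |v| = 52 / sqrt(58) = 6.8279

6.8279


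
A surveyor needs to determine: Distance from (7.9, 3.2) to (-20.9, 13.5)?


dx=-28.8, dy=10.3
d^2 = (-28.8)^2 + 10.3^2 = 935.53
d = sqrt(935.53) = 30.5864

30.5864


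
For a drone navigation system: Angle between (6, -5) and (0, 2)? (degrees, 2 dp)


u.v = -10, |u| = sqrt(61) = 7.8102, |v| = sqrt(4) = 2
cos(theta) = u.v/(|u||v|) = -10/sqrt(244) = -0.640184
theta = acos(-0.640184) = 129.81 degrees

129.81 degrees


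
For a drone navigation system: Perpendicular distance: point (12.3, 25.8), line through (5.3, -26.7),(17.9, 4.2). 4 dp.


|cross product| = 445.2
|line direction| = sqrt(1113.57) = 33.3702
Distance = 445.2/sqrt(1113.57) = 13.3412

13.3412


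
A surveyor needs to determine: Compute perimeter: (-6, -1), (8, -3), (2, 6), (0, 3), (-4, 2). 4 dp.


Sides: (-6, -1)->(8, -3): sqrt(200) = 14.142136, (8, -3)->(2, 6): sqrt(117) = 10.816654, (2, 6)->(0, 3): sqrt(13) = 3.605551, (0, 3)->(-4, 2): sqrt(17) = 4.123106, (-4, 2)->(-6, -1): sqrt(13) = 3.605551
Sum = 36.292998
Perimeter = 36.293

36.293


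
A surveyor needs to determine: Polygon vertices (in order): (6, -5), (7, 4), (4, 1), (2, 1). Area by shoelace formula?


Shoelace sum: (6*4 - 7*(-5)) + (7*1 - 4*4) + (4*1 - 2*1) + (2*(-5) - 6*1)
= 36
Area = |36|/2 = 18

18


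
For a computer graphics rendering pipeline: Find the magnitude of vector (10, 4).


|u| = sqrt(10^2 + 4^2) = sqrt(116) = 10.7703

10.7703


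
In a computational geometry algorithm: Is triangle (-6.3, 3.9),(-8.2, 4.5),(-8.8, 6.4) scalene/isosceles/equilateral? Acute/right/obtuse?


Side lengths squared: AB^2=3.97, BC^2=3.97, CA^2=12.5
Sorted: [3.97, 3.97, 12.5]
By sides: Isosceles, By angles: Obtuse

Isosceles, Obtuse


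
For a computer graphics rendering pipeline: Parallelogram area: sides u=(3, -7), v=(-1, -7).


|u x v| = |3*(-7) - (-7)*(-1)|
= |(-21) - 7| = 28

28


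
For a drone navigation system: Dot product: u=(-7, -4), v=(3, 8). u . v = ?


u . v = u_x*v_x + u_y*v_y = (-7)*3 + (-4)*8
= (-21) + (-32) = -53

-53


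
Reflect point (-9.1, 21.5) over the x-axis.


Reflection over x-axis: (x,y) -> (x,-y)
(-9.1, 21.5) -> (-9.1, -21.5)

(-9.1, -21.5)


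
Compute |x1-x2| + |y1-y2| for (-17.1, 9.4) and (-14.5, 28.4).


|(-17.1)-(-14.5)| + |9.4-28.4| = 2.6 + 19 = 21.6

21.6


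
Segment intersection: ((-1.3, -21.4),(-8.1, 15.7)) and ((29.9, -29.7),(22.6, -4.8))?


Cross products: d1=716.29, d2=614.78, d3=-1101.08, d4=-999.57
d1*d2 < 0 and d3*d4 < 0? no

No, they don't intersect


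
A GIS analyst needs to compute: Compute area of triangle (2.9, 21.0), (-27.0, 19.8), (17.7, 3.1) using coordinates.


Area = |x_A(y_B-y_C) + x_B(y_C-y_A) + x_C(y_A-y_B)|/2
= |48.43 + 483.3 + 21.24|/2
= 552.97/2 = 276.485

276.485


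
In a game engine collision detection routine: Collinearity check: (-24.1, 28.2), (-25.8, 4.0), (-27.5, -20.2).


Cross product: ((-25.8)-(-24.1))*((-20.2)-28.2) - (4-28.2)*((-27.5)-(-24.1))
= 0

Yes, collinear


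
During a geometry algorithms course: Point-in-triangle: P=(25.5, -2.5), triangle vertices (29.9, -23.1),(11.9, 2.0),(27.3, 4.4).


Cross products: AB x AP = -260.36, BC x BP = -101.94, CA x CP = -67.44
All same sign? yes

Yes, inside


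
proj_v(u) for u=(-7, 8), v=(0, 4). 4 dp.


u.v = 32, |v| = sqrt(16) = 4
Scalar projection = u.v / |v| = 32 / sqrt(16) = 8

8


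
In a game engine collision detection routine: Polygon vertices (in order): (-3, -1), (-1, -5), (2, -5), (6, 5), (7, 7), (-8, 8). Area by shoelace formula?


Shoelace sum: ((-3)*(-5) - (-1)*(-1)) + ((-1)*(-5) - 2*(-5)) + (2*5 - 6*(-5)) + (6*7 - 7*5) + (7*8 - (-8)*7) + ((-8)*(-1) - (-3)*8)
= 220
Area = |220|/2 = 110

110


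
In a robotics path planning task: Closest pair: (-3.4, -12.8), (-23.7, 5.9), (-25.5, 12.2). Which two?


d(P0,P1) = 27.6004, d(P0,P2) = 33.3678, d(P1,P2) = 6.5521
Closest: P1 and P2

Closest pair: (-23.7, 5.9) and (-25.5, 12.2), distance = 6.5521


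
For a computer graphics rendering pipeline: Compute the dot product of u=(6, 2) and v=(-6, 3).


u . v = u_x*v_x + u_y*v_y = 6*(-6) + 2*3
= (-36) + 6 = -30

-30


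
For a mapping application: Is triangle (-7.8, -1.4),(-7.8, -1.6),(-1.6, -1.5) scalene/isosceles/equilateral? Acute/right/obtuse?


Side lengths squared: AB^2=0.04, BC^2=38.45, CA^2=38.45
Sorted: [0.04, 38.45, 38.45]
By sides: Isosceles, By angles: Acute

Isosceles, Acute


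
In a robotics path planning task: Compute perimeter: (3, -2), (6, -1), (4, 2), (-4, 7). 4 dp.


Sides: (3, -2)->(6, -1): sqrt(10) = 3.162278, (6, -1)->(4, 2): sqrt(13) = 3.605551, (4, 2)->(-4, 7): sqrt(89) = 9.433981, (-4, 7)->(3, -2): sqrt(130) = 11.401754
Sum = 27.603564
Perimeter = 27.6036

27.6036


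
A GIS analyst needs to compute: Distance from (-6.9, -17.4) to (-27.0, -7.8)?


dx=-20.1, dy=9.6
d^2 = (-20.1)^2 + 9.6^2 = 496.17
d = sqrt(496.17) = 22.2749

22.2749


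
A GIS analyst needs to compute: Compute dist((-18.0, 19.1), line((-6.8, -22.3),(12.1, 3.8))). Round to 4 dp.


|cross product| = 1074.78
|line direction| = sqrt(1038.42) = 32.2245
Distance = 1074.78/sqrt(1038.42) = 33.3529

33.3529


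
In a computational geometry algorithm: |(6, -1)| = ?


|u| = sqrt(6^2 + (-1)^2) = sqrt(37) = 6.0828

6.0828


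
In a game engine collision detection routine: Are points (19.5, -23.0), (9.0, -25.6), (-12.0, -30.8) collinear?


Cross product: (9-19.5)*((-30.8)-(-23)) - ((-25.6)-(-23))*((-12)-19.5)
= 0

Yes, collinear


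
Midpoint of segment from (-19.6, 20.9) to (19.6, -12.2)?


M = (((-19.6)+19.6)/2, (20.9+(-12.2))/2)
= (0, 4.35)

(0, 4.35)


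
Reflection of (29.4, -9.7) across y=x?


Reflection over y=x: (x,y) -> (y,x)
(29.4, -9.7) -> (-9.7, 29.4)

(-9.7, 29.4)


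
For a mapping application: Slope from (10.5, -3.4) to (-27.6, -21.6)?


slope = (y2-y1)/(x2-x1) = ((-21.6)-(-3.4))/((-27.6)-10.5) = (-18.2)/(-38.1) = 0.4777

0.4777


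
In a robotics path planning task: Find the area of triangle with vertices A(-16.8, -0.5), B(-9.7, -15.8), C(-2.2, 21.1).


Area = |x_A(y_B-y_C) + x_B(y_C-y_A) + x_C(y_A-y_B)|/2
= |619.92 + (-209.52) + (-33.66)|/2
= 376.74/2 = 188.37

188.37


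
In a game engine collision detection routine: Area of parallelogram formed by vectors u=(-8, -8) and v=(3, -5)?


|u x v| = |(-8)*(-5) - (-8)*3|
= |40 - (-24)| = 64

64


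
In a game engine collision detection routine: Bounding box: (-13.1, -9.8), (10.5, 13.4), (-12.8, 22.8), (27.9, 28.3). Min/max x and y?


x range: [-13.1, 27.9]
y range: [-9.8, 28.3]
Bounding box: (-13.1,-9.8) to (27.9,28.3)

(-13.1,-9.8) to (27.9,28.3)


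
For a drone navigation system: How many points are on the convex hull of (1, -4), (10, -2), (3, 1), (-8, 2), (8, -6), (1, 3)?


Convex hull vertices (CCW): (-8, 2), (1, -4), (8, -6), (10, -2), (1, 3)
Count = 5

5


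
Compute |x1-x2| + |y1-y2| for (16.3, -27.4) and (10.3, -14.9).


|16.3-10.3| + |(-27.4)-(-14.9)| = 6 + 12.5 = 18.5

18.5


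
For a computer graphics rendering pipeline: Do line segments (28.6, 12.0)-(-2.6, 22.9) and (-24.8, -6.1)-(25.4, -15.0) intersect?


Cross products: d1=1383.88, d2=1653.38, d3=1146.78, d4=877.28
d1*d2 < 0 and d3*d4 < 0? no

No, they don't intersect


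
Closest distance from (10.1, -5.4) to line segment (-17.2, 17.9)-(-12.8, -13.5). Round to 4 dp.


Project P onto AB: t = 0.8472 (clamped to [0,1])
Closest point on segment: (-13.4722, -8.7031)
Distance: 23.8025

23.8025


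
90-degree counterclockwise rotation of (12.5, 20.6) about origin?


90° CCW: (x,y) -> (-y, x)
(12.5,20.6) -> (-20.6, 12.5)

(-20.6, 12.5)


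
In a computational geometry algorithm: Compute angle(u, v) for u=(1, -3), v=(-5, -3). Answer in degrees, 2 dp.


u.v = 4, |u| = sqrt(10) = 3.1623, |v| = sqrt(34) = 5.831
cos(theta) = u.v/(|u||v|) = 4/sqrt(340) = 0.21693
theta = acos(0.21693) = 77.47 degrees

77.47 degrees


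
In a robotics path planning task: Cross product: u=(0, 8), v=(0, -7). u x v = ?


u x v = u_x*v_y - u_y*v_x = 0*(-7) - 8*0
= 0 - 0 = 0

0


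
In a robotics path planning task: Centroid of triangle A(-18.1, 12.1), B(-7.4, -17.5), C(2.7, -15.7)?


Centroid = ((x_A+x_B+x_C)/3, (y_A+y_B+y_C)/3)
= (((-18.1)+(-7.4)+2.7)/3, (12.1+(-17.5)+(-15.7))/3)
= (-7.6, -7.0333)

(-7.6, -7.0333)


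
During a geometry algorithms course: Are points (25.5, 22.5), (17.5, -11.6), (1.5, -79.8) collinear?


Cross product: (17.5-25.5)*((-79.8)-22.5) - ((-11.6)-22.5)*(1.5-25.5)
= 0

Yes, collinear


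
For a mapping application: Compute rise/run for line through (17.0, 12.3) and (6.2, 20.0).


slope = (y2-y1)/(x2-x1) = (20-12.3)/(6.2-17) = 7.7/(-10.8) = -0.713

-0.713


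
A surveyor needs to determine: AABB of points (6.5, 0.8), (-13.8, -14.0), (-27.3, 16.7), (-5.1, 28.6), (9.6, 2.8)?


x range: [-27.3, 9.6]
y range: [-14, 28.6]
Bounding box: (-27.3,-14) to (9.6,28.6)

(-27.3,-14) to (9.6,28.6)


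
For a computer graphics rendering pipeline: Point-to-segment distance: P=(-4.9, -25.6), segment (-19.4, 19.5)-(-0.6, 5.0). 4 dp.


Project P onto AB: t = 1 (clamped to [0,1])
Closest point on segment: (-0.6, 5)
Distance: 30.9006

30.9006


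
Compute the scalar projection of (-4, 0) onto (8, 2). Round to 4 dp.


u.v = -32, |v| = sqrt(68) = 8.2462
Scalar projection = u.v / |v| = -32 / sqrt(68) = -3.8806

-3.8806


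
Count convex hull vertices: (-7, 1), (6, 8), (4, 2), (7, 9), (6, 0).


Convex hull vertices (CCW): (-7, 1), (6, 0), (7, 9)
Count = 3

3


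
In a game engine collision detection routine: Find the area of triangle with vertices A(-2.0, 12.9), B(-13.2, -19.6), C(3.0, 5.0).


Area = |x_A(y_B-y_C) + x_B(y_C-y_A) + x_C(y_A-y_B)|/2
= |49.2 + 104.28 + 97.5|/2
= 250.98/2 = 125.49

125.49


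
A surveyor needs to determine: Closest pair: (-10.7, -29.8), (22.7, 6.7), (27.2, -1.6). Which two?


d(P0,P1) = 49.4753, d(P0,P2) = 47.2403, d(P1,P2) = 9.4414
Closest: P1 and P2

Closest pair: (22.7, 6.7) and (27.2, -1.6), distance = 9.4414


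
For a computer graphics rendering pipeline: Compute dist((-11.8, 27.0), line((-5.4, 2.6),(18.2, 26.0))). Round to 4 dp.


|cross product| = 725.6
|line direction| = sqrt(1104.52) = 33.2343
Distance = 725.6/sqrt(1104.52) = 21.8329

21.8329


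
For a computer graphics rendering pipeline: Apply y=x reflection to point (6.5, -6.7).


Reflection over y=x: (x,y) -> (y,x)
(6.5, -6.7) -> (-6.7, 6.5)

(-6.7, 6.5)


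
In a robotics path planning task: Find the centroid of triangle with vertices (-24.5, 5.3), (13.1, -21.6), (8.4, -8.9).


Centroid = ((x_A+x_B+x_C)/3, (y_A+y_B+y_C)/3)
= (((-24.5)+13.1+8.4)/3, (5.3+(-21.6)+(-8.9))/3)
= (-1, -8.4)

(-1, -8.4)


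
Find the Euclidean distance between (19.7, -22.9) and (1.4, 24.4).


dx=-18.3, dy=47.3
d^2 = (-18.3)^2 + 47.3^2 = 2572.18
d = sqrt(2572.18) = 50.7167

50.7167


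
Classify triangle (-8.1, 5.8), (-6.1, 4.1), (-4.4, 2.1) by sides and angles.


Side lengths squared: AB^2=6.89, BC^2=6.89, CA^2=27.38
Sorted: [6.89, 6.89, 27.38]
By sides: Isosceles, By angles: Obtuse

Isosceles, Obtuse


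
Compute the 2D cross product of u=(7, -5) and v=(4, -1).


u x v = u_x*v_y - u_y*v_x = 7*(-1) - (-5)*4
= (-7) - (-20) = 13

13


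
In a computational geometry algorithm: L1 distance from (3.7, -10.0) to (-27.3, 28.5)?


|3.7-(-27.3)| + |(-10)-28.5| = 31 + 38.5 = 69.5

69.5


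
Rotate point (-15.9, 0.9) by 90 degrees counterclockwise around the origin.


90° CCW: (x,y) -> (-y, x)
(-15.9,0.9) -> (-0.9, -15.9)

(-0.9, -15.9)


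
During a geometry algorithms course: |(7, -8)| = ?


|u| = sqrt(7^2 + (-8)^2) = sqrt(113) = 10.6301

10.6301


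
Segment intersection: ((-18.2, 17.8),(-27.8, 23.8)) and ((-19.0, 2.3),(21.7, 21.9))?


Cross products: d1=615.17, d2=1047.53, d3=153.6, d4=-278.76
d1*d2 < 0 and d3*d4 < 0? no

No, they don't intersect


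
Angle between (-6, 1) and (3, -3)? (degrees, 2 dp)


u.v = -21, |u| = sqrt(37) = 6.0828, |v| = sqrt(18) = 4.2426
cos(theta) = u.v/(|u||v|) = -21/sqrt(666) = -0.813733
theta = acos(-0.813733) = 144.46 degrees

144.46 degrees


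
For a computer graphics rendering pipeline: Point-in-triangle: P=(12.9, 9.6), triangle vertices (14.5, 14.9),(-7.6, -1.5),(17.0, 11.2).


Cross products: AB x AP = 90.89, BC x BP = 12.71, CA x CP = 19.17
All same sign? yes

Yes, inside


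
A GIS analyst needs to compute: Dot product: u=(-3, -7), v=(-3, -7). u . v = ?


u . v = u_x*v_x + u_y*v_y = (-3)*(-3) + (-7)*(-7)
= 9 + 49 = 58

58


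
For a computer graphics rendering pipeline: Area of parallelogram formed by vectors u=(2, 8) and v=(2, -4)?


|u x v| = |2*(-4) - 8*2|
= |(-8) - 16| = 24

24


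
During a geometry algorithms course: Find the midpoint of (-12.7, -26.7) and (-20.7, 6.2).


M = (((-12.7)+(-20.7))/2, ((-26.7)+6.2)/2)
= (-16.7, -10.25)

(-16.7, -10.25)


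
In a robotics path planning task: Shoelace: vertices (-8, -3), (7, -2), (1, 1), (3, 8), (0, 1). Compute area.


Shoelace sum: ((-8)*(-2) - 7*(-3)) + (7*1 - 1*(-2)) + (1*8 - 3*1) + (3*1 - 0*8) + (0*(-3) - (-8)*1)
= 62
Area = |62|/2 = 31

31


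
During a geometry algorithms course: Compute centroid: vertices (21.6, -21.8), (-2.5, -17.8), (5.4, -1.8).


Centroid = ((x_A+x_B+x_C)/3, (y_A+y_B+y_C)/3)
= ((21.6+(-2.5)+5.4)/3, ((-21.8)+(-17.8)+(-1.8))/3)
= (8.1667, -13.8)

(8.1667, -13.8)


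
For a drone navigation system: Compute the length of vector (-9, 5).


|u| = sqrt((-9)^2 + 5^2) = sqrt(106) = 10.2956

10.2956


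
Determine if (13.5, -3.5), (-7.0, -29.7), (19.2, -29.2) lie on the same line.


Cross product: ((-7)-13.5)*((-29.2)-(-3.5)) - ((-29.7)-(-3.5))*(19.2-13.5)
= 676.19

No, not collinear


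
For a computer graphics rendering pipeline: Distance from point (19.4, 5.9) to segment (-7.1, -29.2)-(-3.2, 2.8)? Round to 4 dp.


Project P onto AB: t = 1 (clamped to [0,1])
Closest point on segment: (-3.2, 2.8)
Distance: 22.8116

22.8116


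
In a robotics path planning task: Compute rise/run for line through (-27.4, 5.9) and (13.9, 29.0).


slope = (y2-y1)/(x2-x1) = (29-5.9)/(13.9-(-27.4)) = 23.1/41.3 = 0.5593

0.5593


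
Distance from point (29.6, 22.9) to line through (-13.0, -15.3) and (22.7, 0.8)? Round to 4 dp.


|cross product| = 677.88
|line direction| = sqrt(1533.7) = 39.1625
Distance = 677.88/sqrt(1533.7) = 17.3094

17.3094


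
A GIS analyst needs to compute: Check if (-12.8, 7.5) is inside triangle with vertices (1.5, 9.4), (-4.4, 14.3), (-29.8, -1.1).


Cross products: AB x AP = 81.28, BC x BP = 43.36, CA x CP = 90.68
All same sign? yes

Yes, inside


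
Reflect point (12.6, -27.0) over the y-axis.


Reflection over y-axis: (x,y) -> (-x,y)
(12.6, -27) -> (-12.6, -27)

(-12.6, -27)


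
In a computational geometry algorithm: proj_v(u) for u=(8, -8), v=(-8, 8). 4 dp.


u.v = -128, |v| = sqrt(128) = 11.3137
Scalar projection = u.v / |v| = -128 / sqrt(128) = -11.3137

-11.3137


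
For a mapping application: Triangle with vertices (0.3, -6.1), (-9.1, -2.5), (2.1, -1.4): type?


Side lengths squared: AB^2=101.32, BC^2=126.65, CA^2=25.33
Sorted: [25.33, 101.32, 126.65]
By sides: Scalene, By angles: Right

Scalene, Right


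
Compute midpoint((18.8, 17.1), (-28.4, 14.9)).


M = ((18.8+(-28.4))/2, (17.1+14.9)/2)
= (-4.8, 16)

(-4.8, 16)


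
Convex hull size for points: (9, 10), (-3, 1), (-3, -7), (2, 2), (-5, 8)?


Convex hull vertices (CCW): (-5, 8), (-3, -7), (9, 10)
Count = 3

3


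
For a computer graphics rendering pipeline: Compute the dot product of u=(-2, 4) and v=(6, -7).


u . v = u_x*v_x + u_y*v_y = (-2)*6 + 4*(-7)
= (-12) + (-28) = -40

-40


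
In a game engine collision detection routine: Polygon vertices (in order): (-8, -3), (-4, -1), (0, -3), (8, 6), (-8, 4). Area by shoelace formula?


Shoelace sum: ((-8)*(-1) - (-4)*(-3)) + ((-4)*(-3) - 0*(-1)) + (0*6 - 8*(-3)) + (8*4 - (-8)*6) + ((-8)*(-3) - (-8)*4)
= 168
Area = |168|/2 = 84

84


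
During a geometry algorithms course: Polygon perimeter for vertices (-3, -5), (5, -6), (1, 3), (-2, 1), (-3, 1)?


Sides: (-3, -5)->(5, -6): sqrt(65) = 8.062258, (5, -6)->(1, 3): sqrt(97) = 9.848858, (1, 3)->(-2, 1): sqrt(13) = 3.605551, (-2, 1)->(-3, 1): sqrt(1) = 1, (-3, 1)->(-3, -5): sqrt(36) = 6
Sum = 28.516667
Perimeter = 28.5167

28.5167


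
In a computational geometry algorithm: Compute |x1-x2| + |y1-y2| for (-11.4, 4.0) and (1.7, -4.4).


|(-11.4)-1.7| + |4-(-4.4)| = 13.1 + 8.4 = 21.5

21.5


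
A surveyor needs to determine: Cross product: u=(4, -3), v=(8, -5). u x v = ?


u x v = u_x*v_y - u_y*v_x = 4*(-5) - (-3)*8
= (-20) - (-24) = 4

4


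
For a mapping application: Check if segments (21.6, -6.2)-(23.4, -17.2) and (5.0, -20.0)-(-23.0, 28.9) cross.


Cross products: d1=-1198.14, d2=-978.16, d3=-207.44, d4=-427.42
d1*d2 < 0 and d3*d4 < 0? no

No, they don't intersect


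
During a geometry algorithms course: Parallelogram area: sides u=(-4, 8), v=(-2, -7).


|u x v| = |(-4)*(-7) - 8*(-2)|
= |28 - (-16)| = 44

44


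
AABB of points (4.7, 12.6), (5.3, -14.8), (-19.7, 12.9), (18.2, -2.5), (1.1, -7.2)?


x range: [-19.7, 18.2]
y range: [-14.8, 12.9]
Bounding box: (-19.7,-14.8) to (18.2,12.9)

(-19.7,-14.8) to (18.2,12.9)


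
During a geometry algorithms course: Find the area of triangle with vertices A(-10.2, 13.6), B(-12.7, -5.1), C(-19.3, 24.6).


Area = |x_A(y_B-y_C) + x_B(y_C-y_A) + x_C(y_A-y_B)|/2
= |302.94 + (-139.7) + (-360.91)|/2
= 197.67/2 = 98.835

98.835


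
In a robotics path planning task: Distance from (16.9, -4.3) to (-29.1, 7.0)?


dx=-46, dy=11.3
d^2 = (-46)^2 + 11.3^2 = 2243.69
d = sqrt(2243.69) = 47.3676

47.3676


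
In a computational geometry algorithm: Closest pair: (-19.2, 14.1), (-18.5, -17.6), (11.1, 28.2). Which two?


d(P0,P1) = 31.7077, d(P0,P2) = 33.4201, d(P1,P2) = 54.5326
Closest: P0 and P1

Closest pair: (-19.2, 14.1) and (-18.5, -17.6), distance = 31.7077


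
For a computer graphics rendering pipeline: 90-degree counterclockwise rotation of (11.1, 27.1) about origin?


90° CCW: (x,y) -> (-y, x)
(11.1,27.1) -> (-27.1, 11.1)

(-27.1, 11.1)


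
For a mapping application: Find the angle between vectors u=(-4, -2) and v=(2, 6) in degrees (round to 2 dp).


u.v = -20, |u| = sqrt(20) = 4.4721, |v| = sqrt(40) = 6.3246
cos(theta) = u.v/(|u||v|) = -20/sqrt(800) = -0.707107
theta = acos(-0.707107) = 135 degrees

135 degrees


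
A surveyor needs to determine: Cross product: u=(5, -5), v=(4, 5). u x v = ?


u x v = u_x*v_y - u_y*v_x = 5*5 - (-5)*4
= 25 - (-20) = 45

45


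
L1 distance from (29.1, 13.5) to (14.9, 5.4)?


|29.1-14.9| + |13.5-5.4| = 14.2 + 8.1 = 22.3

22.3


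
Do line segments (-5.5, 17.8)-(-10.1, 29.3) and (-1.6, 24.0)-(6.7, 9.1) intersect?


Cross products: d1=-109.57, d2=-82.66, d3=-73.37, d4=-100.28
d1*d2 < 0 and d3*d4 < 0? no

No, they don't intersect


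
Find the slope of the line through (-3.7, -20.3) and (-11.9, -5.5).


slope = (y2-y1)/(x2-x1) = ((-5.5)-(-20.3))/((-11.9)-(-3.7)) = 14.8/(-8.2) = -1.8049

-1.8049


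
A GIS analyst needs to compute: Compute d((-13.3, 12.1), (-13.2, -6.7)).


dx=0.1, dy=-18.8
d^2 = 0.1^2 + (-18.8)^2 = 353.45
d = sqrt(353.45) = 18.8003

18.8003


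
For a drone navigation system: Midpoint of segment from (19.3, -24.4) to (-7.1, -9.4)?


M = ((19.3+(-7.1))/2, ((-24.4)+(-9.4))/2)
= (6.1, -16.9)

(6.1, -16.9)


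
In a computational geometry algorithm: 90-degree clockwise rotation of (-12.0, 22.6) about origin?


90° CW: (x,y) -> (y, -x)
(-12,22.6) -> (22.6, 12)

(22.6, 12)


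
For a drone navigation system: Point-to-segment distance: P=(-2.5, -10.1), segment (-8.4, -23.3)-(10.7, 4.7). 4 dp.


Project P onto AB: t = 0.4198 (clamped to [0,1])
Closest point on segment: (-0.3815, -11.5451)
Distance: 2.5645

2.5645


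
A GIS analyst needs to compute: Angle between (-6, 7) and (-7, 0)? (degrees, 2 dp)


u.v = 42, |u| = sqrt(85) = 9.2195, |v| = sqrt(49) = 7
cos(theta) = u.v/(|u||v|) = 42/sqrt(4165) = 0.650791
theta = acos(0.650791) = 49.4 degrees

49.4 degrees


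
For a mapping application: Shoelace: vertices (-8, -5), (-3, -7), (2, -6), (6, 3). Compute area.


Shoelace sum: ((-8)*(-7) - (-3)*(-5)) + ((-3)*(-6) - 2*(-7)) + (2*3 - 6*(-6)) + (6*(-5) - (-8)*3)
= 109
Area = |109|/2 = 54.5

54.5


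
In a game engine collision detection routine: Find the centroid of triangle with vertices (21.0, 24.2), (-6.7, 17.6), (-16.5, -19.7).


Centroid = ((x_A+x_B+x_C)/3, (y_A+y_B+y_C)/3)
= ((21+(-6.7)+(-16.5))/3, (24.2+17.6+(-19.7))/3)
= (-0.7333, 7.3667)

(-0.7333, 7.3667)


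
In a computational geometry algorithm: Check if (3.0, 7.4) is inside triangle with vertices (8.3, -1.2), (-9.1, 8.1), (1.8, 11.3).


Cross products: AB x AP = -100.35, BC x BP = -46.35, CA x CP = -10.35
All same sign? yes

Yes, inside


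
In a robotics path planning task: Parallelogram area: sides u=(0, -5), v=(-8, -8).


|u x v| = |0*(-8) - (-5)*(-8)|
= |0 - 40| = 40

40


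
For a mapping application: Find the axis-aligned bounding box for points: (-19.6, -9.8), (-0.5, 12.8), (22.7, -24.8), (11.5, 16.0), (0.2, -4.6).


x range: [-19.6, 22.7]
y range: [-24.8, 16]
Bounding box: (-19.6,-24.8) to (22.7,16)

(-19.6,-24.8) to (22.7,16)


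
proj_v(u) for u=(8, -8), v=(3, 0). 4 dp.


u.v = 24, |v| = sqrt(9) = 3
Scalar projection = u.v / |v| = 24 / sqrt(9) = 8

8


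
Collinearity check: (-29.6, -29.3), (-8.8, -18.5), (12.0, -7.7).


Cross product: ((-8.8)-(-29.6))*((-7.7)-(-29.3)) - ((-18.5)-(-29.3))*(12-(-29.6))
= 0

Yes, collinear


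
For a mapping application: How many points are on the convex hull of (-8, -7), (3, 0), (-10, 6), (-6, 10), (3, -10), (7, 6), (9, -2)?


Convex hull vertices (CCW): (-10, 6), (-8, -7), (3, -10), (9, -2), (7, 6), (-6, 10)
Count = 6

6


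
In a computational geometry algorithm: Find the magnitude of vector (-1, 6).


|u| = sqrt((-1)^2 + 6^2) = sqrt(37) = 6.0828

6.0828


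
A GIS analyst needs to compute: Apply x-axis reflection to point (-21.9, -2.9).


Reflection over x-axis: (x,y) -> (x,-y)
(-21.9, -2.9) -> (-21.9, 2.9)

(-21.9, 2.9)


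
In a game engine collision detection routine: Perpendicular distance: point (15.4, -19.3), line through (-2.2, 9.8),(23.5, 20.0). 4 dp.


|cross product| = 927.39
|line direction| = sqrt(764.53) = 27.6501
Distance = 927.39/sqrt(764.53) = 33.5402

33.5402


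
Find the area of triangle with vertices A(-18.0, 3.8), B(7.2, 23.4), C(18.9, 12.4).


Area = |x_A(y_B-y_C) + x_B(y_C-y_A) + x_C(y_A-y_B)|/2
= |(-198) + 61.92 + (-370.44)|/2
= 506.52/2 = 253.26

253.26


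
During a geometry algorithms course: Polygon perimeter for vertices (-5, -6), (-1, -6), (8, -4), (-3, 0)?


Sides: (-5, -6)->(-1, -6): sqrt(16) = 4, (-1, -6)->(8, -4): sqrt(85) = 9.219544, (8, -4)->(-3, 0): sqrt(137) = 11.7047, (-3, 0)->(-5, -6): sqrt(40) = 6.324555
Sum = 31.248799
Perimeter = 31.2488

31.2488


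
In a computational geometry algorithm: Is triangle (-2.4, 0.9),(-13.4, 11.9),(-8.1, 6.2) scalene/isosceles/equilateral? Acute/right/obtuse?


Side lengths squared: AB^2=242, BC^2=60.58, CA^2=60.58
Sorted: [60.58, 60.58, 242]
By sides: Isosceles, By angles: Obtuse

Isosceles, Obtuse


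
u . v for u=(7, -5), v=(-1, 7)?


u . v = u_x*v_x + u_y*v_y = 7*(-1) + (-5)*7
= (-7) + (-35) = -42

-42


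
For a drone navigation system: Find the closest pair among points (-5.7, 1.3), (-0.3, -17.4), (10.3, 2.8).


d(P0,P1) = 19.4641, d(P0,P2) = 16.0702, d(P1,P2) = 22.8123
Closest: P0 and P2

Closest pair: (-5.7, 1.3) and (10.3, 2.8), distance = 16.0702


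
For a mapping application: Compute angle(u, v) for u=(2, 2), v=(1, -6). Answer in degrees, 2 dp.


u.v = -10, |u| = sqrt(8) = 2.8284, |v| = sqrt(37) = 6.0828
cos(theta) = u.v/(|u||v|) = -10/sqrt(296) = -0.581238
theta = acos(-0.581238) = 125.54 degrees

125.54 degrees


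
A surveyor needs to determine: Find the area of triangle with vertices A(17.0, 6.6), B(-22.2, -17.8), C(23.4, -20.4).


Area = |x_A(y_B-y_C) + x_B(y_C-y_A) + x_C(y_A-y_B)|/2
= |44.2 + 599.4 + 570.96|/2
= 1214.56/2 = 607.28

607.28


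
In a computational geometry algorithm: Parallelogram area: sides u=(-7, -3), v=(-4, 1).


|u x v| = |(-7)*1 - (-3)*(-4)|
= |(-7) - 12| = 19

19


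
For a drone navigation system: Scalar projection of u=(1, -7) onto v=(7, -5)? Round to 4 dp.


u.v = 42, |v| = sqrt(74) = 8.6023
Scalar projection = u.v / |v| = 42 / sqrt(74) = 4.8824

4.8824


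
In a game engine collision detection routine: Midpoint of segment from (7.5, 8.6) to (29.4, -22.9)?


M = ((7.5+29.4)/2, (8.6+(-22.9))/2)
= (18.45, -7.15)

(18.45, -7.15)


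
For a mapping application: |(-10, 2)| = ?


|u| = sqrt((-10)^2 + 2^2) = sqrt(104) = 10.198

10.198


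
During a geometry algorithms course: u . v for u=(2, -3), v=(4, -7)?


u . v = u_x*v_x + u_y*v_y = 2*4 + (-3)*(-7)
= 8 + 21 = 29

29


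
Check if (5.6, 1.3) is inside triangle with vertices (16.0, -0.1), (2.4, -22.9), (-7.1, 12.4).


Cross products: AB x AP = -256.16, BC x BP = -342.86, CA x CP = -97.66
All same sign? yes

Yes, inside


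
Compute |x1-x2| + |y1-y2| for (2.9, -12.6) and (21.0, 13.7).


|2.9-21| + |(-12.6)-13.7| = 18.1 + 26.3 = 44.4

44.4


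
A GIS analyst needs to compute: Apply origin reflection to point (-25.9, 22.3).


Reflection over origin: (x,y) -> (-x,-y)
(-25.9, 22.3) -> (25.9, -22.3)

(25.9, -22.3)


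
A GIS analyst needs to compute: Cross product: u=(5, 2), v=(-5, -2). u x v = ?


u x v = u_x*v_y - u_y*v_x = 5*(-2) - 2*(-5)
= (-10) - (-10) = 0

0


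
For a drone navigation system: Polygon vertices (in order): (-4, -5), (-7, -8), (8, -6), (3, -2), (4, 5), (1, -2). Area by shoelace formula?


Shoelace sum: ((-4)*(-8) - (-7)*(-5)) + ((-7)*(-6) - 8*(-8)) + (8*(-2) - 3*(-6)) + (3*5 - 4*(-2)) + (4*(-2) - 1*5) + (1*(-5) - (-4)*(-2))
= 102
Area = |102|/2 = 51

51


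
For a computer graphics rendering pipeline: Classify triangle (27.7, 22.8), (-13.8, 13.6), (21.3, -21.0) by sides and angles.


Side lengths squared: AB^2=1806.89, BC^2=2429.17, CA^2=1959.4
Sorted: [1806.89, 1959.4, 2429.17]
By sides: Scalene, By angles: Acute

Scalene, Acute


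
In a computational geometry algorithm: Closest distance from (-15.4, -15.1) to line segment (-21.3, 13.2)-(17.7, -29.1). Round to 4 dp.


Project P onto AB: t = 0.4311 (clamped to [0,1])
Closest point on segment: (-4.4856, -5.0371)
Distance: 14.8454

14.8454


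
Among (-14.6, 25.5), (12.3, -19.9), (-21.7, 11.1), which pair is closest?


d(P0,P1) = 52.7709, d(P0,P2) = 16.0552, d(P1,P2) = 46.0109
Closest: P0 and P2

Closest pair: (-14.6, 25.5) and (-21.7, 11.1), distance = 16.0552


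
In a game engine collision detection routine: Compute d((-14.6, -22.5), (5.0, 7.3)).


dx=19.6, dy=29.8
d^2 = 19.6^2 + 29.8^2 = 1272.2
d = sqrt(1272.2) = 35.6679

35.6679


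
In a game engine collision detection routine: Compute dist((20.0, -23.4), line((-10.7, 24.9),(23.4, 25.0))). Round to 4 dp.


|cross product| = 1650.1
|line direction| = sqrt(1162.82) = 34.1001
Distance = 1650.1/sqrt(1162.82) = 48.3898

48.3898


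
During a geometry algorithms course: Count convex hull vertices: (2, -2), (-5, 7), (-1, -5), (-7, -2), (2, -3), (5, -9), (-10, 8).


Convex hull vertices (CCW): (-10, 8), (-7, -2), (5, -9), (2, -2), (-5, 7)
Count = 5

5


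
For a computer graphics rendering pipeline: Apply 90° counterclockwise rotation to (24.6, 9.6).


90° CCW: (x,y) -> (-y, x)
(24.6,9.6) -> (-9.6, 24.6)

(-9.6, 24.6)


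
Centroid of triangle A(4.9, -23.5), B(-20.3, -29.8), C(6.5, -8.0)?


Centroid = ((x_A+x_B+x_C)/3, (y_A+y_B+y_C)/3)
= ((4.9+(-20.3)+6.5)/3, ((-23.5)+(-29.8)+(-8))/3)
= (-2.9667, -20.4333)

(-2.9667, -20.4333)


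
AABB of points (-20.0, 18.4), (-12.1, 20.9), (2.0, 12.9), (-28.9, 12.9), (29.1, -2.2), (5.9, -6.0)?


x range: [-28.9, 29.1]
y range: [-6, 20.9]
Bounding box: (-28.9,-6) to (29.1,20.9)

(-28.9,-6) to (29.1,20.9)


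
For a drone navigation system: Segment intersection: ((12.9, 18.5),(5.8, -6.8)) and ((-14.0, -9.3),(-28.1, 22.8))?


Cross products: d1=-1255.47, d2=-670.83, d3=-483.19, d4=-1067.83
d1*d2 < 0 and d3*d4 < 0? no

No, they don't intersect


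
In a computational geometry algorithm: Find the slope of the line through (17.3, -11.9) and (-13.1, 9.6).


slope = (y2-y1)/(x2-x1) = (9.6-(-11.9))/((-13.1)-17.3) = 21.5/(-30.4) = -0.7072

-0.7072


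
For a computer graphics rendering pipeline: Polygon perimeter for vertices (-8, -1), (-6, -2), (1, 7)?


Sides: (-8, -1)->(-6, -2): sqrt(5) = 2.236068, (-6, -2)->(1, 7): sqrt(130) = 11.401754, (1, 7)->(-8, -1): sqrt(145) = 12.041595
Sum = 25.679417
Perimeter = 25.6794

25.6794


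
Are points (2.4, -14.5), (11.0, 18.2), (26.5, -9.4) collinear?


Cross product: (11-2.4)*((-9.4)-(-14.5)) - (18.2-(-14.5))*(26.5-2.4)
= -744.21

No, not collinear


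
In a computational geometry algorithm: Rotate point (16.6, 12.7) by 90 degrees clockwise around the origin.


90° CW: (x,y) -> (y, -x)
(16.6,12.7) -> (12.7, -16.6)

(12.7, -16.6)


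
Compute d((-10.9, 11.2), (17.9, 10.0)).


dx=28.8, dy=-1.2
d^2 = 28.8^2 + (-1.2)^2 = 830.88
d = sqrt(830.88) = 28.825

28.825


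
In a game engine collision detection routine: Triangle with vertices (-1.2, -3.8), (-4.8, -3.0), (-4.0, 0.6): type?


Side lengths squared: AB^2=13.6, BC^2=13.6, CA^2=27.2
Sorted: [13.6, 13.6, 27.2]
By sides: Isosceles, By angles: Right

Isosceles, Right


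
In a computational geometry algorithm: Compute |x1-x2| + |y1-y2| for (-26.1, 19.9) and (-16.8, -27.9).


|(-26.1)-(-16.8)| + |19.9-(-27.9)| = 9.3 + 47.8 = 57.1

57.1


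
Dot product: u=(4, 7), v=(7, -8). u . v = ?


u . v = u_x*v_x + u_y*v_y = 4*7 + 7*(-8)
= 28 + (-56) = -28

-28


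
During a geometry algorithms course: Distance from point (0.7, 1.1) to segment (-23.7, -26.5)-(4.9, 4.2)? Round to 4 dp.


Project P onto AB: t = 0.8777 (clamped to [0,1])
Closest point on segment: (1.4024, 0.4456)
Distance: 0.96

0.96


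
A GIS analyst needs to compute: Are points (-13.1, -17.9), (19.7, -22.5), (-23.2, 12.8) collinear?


Cross product: (19.7-(-13.1))*(12.8-(-17.9)) - ((-22.5)-(-17.9))*((-23.2)-(-13.1))
= 960.5

No, not collinear


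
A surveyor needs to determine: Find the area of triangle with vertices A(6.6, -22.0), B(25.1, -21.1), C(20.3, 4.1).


Area = |x_A(y_B-y_C) + x_B(y_C-y_A) + x_C(y_A-y_B)|/2
= |(-166.32) + 655.11 + (-18.27)|/2
= 470.52/2 = 235.26

235.26


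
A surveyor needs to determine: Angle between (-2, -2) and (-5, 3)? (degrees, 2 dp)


u.v = 4, |u| = sqrt(8) = 2.8284, |v| = sqrt(34) = 5.831
cos(theta) = u.v/(|u||v|) = 4/sqrt(272) = 0.242536
theta = acos(0.242536) = 75.96 degrees

75.96 degrees


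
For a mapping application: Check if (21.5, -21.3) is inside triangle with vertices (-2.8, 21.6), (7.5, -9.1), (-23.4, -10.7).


Cross products: AB x AP = 304.14, BC x BP = 399.38, CA x CP = -1668.63
All same sign? no

No, outside


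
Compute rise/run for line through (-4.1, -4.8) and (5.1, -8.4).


slope = (y2-y1)/(x2-x1) = ((-8.4)-(-4.8))/(5.1-(-4.1)) = (-3.6)/9.2 = -0.3913

-0.3913


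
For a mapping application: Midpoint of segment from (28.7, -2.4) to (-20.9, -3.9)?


M = ((28.7+(-20.9))/2, ((-2.4)+(-3.9))/2)
= (3.9, -3.15)

(3.9, -3.15)


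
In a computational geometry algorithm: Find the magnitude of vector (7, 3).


|u| = sqrt(7^2 + 3^2) = sqrt(58) = 7.6158

7.6158


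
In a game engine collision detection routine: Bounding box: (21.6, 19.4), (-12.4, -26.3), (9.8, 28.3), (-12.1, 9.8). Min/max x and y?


x range: [-12.4, 21.6]
y range: [-26.3, 28.3]
Bounding box: (-12.4,-26.3) to (21.6,28.3)

(-12.4,-26.3) to (21.6,28.3)


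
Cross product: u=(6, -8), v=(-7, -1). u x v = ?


u x v = u_x*v_y - u_y*v_x = 6*(-1) - (-8)*(-7)
= (-6) - 56 = -62

-62


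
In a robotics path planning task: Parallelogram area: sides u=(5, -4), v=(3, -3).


|u x v| = |5*(-3) - (-4)*3|
= |(-15) - (-12)| = 3

3


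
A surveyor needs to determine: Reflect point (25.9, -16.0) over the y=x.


Reflection over y=x: (x,y) -> (y,x)
(25.9, -16) -> (-16, 25.9)

(-16, 25.9)


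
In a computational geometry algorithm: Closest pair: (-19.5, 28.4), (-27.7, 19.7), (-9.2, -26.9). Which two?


d(P0,P1) = 11.9553, d(P0,P2) = 56.251, d(P1,P2) = 50.1379
Closest: P0 and P1

Closest pair: (-19.5, 28.4) and (-27.7, 19.7), distance = 11.9553


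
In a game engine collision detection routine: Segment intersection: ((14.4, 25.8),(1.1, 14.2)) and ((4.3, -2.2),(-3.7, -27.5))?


Cross products: d1=31.53, d2=-212.16, d3=255.24, d4=498.93
d1*d2 < 0 and d3*d4 < 0? no

No, they don't intersect


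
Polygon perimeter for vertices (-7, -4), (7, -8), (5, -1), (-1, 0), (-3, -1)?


Sides: (-7, -4)->(7, -8): sqrt(212) = 14.56022, (7, -8)->(5, -1): sqrt(53) = 7.28011, (5, -1)->(-1, 0): sqrt(37) = 6.082763, (-1, 0)->(-3, -1): sqrt(5) = 2.236068, (-3, -1)->(-7, -4): sqrt(25) = 5
Sum = 35.159161
Perimeter = 35.1592

35.1592


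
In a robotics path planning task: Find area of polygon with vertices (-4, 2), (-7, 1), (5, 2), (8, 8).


Shoelace sum: ((-4)*1 - (-7)*2) + ((-7)*2 - 5*1) + (5*8 - 8*2) + (8*2 - (-4)*8)
= 63
Area = |63|/2 = 31.5

31.5


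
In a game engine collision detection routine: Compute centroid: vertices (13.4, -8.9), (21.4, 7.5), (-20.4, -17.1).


Centroid = ((x_A+x_B+x_C)/3, (y_A+y_B+y_C)/3)
= ((13.4+21.4+(-20.4))/3, ((-8.9)+7.5+(-17.1))/3)
= (4.8, -6.1667)

(4.8, -6.1667)


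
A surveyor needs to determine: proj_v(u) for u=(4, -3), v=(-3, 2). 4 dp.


u.v = -18, |v| = sqrt(13) = 3.6056
Scalar projection = u.v / |v| = -18 / sqrt(13) = -4.9923

-4.9923


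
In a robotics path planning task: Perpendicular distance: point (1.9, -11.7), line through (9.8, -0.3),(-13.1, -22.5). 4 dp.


|cross product| = 85.68
|line direction| = sqrt(1017.25) = 31.8944
Distance = 85.68/sqrt(1017.25) = 2.6864

2.6864


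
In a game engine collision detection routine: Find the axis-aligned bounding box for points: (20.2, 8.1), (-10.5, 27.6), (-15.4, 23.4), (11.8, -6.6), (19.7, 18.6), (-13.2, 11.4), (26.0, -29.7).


x range: [-15.4, 26]
y range: [-29.7, 27.6]
Bounding box: (-15.4,-29.7) to (26,27.6)

(-15.4,-29.7) to (26,27.6)


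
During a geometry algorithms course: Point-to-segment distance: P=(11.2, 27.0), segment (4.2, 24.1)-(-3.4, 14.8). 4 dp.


Project P onto AB: t = 0 (clamped to [0,1])
Closest point on segment: (4.2, 24.1)
Distance: 7.5769

7.5769


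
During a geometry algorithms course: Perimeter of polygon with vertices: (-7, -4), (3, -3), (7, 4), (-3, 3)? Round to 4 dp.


Sides: (-7, -4)->(3, -3): sqrt(101) = 10.049876, (3, -3)->(7, 4): sqrt(65) = 8.062258, (7, 4)->(-3, 3): sqrt(101) = 10.049876, (-3, 3)->(-7, -4): sqrt(65) = 8.062258
Sum = 36.224268
Perimeter = 36.2243

36.2243


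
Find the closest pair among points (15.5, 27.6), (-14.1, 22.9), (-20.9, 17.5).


d(P0,P1) = 29.9708, d(P0,P2) = 37.7753, d(P1,P2) = 8.6833
Closest: P1 and P2

Closest pair: (-14.1, 22.9) and (-20.9, 17.5), distance = 8.6833


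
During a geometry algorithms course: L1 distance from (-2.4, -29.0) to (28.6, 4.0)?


|(-2.4)-28.6| + |(-29)-4| = 31 + 33 = 64

64


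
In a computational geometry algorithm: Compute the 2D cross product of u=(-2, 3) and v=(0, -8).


u x v = u_x*v_y - u_y*v_x = (-2)*(-8) - 3*0
= 16 - 0 = 16

16


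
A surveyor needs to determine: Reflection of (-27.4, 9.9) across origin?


Reflection over origin: (x,y) -> (-x,-y)
(-27.4, 9.9) -> (27.4, -9.9)

(27.4, -9.9)


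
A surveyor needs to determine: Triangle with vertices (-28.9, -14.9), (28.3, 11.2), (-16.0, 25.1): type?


Side lengths squared: AB^2=3953.05, BC^2=2155.7, CA^2=1766.41
Sorted: [1766.41, 2155.7, 3953.05]
By sides: Scalene, By angles: Obtuse

Scalene, Obtuse


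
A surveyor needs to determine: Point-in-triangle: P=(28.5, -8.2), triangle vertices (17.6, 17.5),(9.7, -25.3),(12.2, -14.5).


Cross products: AB x AP = 669.55, BC x BP = -160.29, CA x CP = -487.58
All same sign? no

No, outside


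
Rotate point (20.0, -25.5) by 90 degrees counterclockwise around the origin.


90° CCW: (x,y) -> (-y, x)
(20,-25.5) -> (25.5, 20)

(25.5, 20)
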